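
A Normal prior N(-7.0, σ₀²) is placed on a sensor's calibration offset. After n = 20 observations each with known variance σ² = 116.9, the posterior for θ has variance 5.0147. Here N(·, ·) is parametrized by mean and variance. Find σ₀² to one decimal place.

σ₀² = 35.3

For the Normal–Normal model with known σ², precisions add: τ_n = τ₀ + n/σ².
So 1/σ₀² = 1/5.0147 − 20/116.9 = 0.199414 − 0.171086 = 0.028328.
Hence σ₀² = 1/0.028328 ≈ 35.3.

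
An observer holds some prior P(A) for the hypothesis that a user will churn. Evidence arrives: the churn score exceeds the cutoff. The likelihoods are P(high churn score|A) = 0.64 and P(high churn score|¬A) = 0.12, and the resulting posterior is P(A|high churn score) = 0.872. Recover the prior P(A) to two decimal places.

P(A) = 0.56

Bayes' rule in odds form gives O(A|E) = O(A)·[P(E|A)/P(E|¬A)], hence O(A) = O(A|E)/LR.
Posterior odds = 0.872/(1−0.872) = 6.8125. LR = 0.64/0.12 = 5.3333.
Prior odds = 6.8125/5.3333 = 1.2774, so P(A) = 1.2774/(1+1.2774) ≈ 0.56.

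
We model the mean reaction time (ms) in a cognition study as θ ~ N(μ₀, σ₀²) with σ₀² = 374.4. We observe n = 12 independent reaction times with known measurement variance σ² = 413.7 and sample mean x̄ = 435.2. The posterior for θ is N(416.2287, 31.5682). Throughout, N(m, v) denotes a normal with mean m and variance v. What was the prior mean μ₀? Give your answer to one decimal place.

The posterior mean is a precision-weighted average: μ_n = (τ₀μ₀ + τ_data·x̄)/(τ₀+τ_data), with τ₀=1/σ₀² and τ_data=n/σ².
Here τ₀ = 1/374.4 = 0.002671 and τ_data = 12/413.7 = 0.029007, so τ_n = 0.031678.
Rearranging for μ₀: μ₀ = (μ_n·τ_n − τ_data·x̄)/τ₀ = (416.2287·0.031678 − 0.029007·435.2) / 0.002671 = 0.561446/0.002671 ≈ 210.2.

μ₀ = 210.2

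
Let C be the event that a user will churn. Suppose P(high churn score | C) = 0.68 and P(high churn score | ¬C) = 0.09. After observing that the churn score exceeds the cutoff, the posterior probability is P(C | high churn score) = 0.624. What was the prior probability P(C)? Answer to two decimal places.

Bayes' rule in odds form gives O(C|E) = O(C)·[P(E|C)/P(E|¬C)], hence O(C) = O(C|E)/LR.
Posterior odds = 0.624/(1−0.624) = 1.6596. LR = 0.68/0.09 = 7.5556.
Prior odds = 1.6596/7.5556 = 0.2197, so P(C) = 0.2197/(1+0.2197) ≈ 0.18.

P(C) = 0.18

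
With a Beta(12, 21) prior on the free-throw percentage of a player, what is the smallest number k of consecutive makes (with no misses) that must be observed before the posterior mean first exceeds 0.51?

k = 10

After k makes and 0 misses the posterior is Beta(12+k, 21), with mean (12+k)/(12+21+k).
Set (12+k)/(33+k) > 0.51 and solve: k > (0.51·33 − 12)/(1 − 0.51) = 9.857.
The smallest integer exceeding 9.857 is 10, and checking k=10: (22)/(43) = 0.5116 > 0.51.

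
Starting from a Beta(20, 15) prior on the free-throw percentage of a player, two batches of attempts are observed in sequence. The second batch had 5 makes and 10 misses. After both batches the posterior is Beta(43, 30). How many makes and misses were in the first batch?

Sequential conjugate updates are equivalent to a single update on the pooled data, so total successes = posterior α − prior α and total failures = posterior β − prior β.
Total across both batches: 43−20=23 makes, 30−15=15 misses.
Subtract the second batch: 23−5=18 makes and 15−10=5 misses.

18 makes and 5 misses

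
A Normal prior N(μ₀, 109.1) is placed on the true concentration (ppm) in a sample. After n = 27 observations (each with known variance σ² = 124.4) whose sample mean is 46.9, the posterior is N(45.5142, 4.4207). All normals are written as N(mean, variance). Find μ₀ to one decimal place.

The posterior mean is a precision-weighted average: μ_n = (τ₀μ₀ + τ_data·x̄)/(τ₀+τ_data), with τ₀=1/σ₀² and τ_data=n/σ².
Here τ₀ = 1/109.1 = 0.009166 and τ_data = 27/124.4 = 0.217042, so τ_n = 0.226208.
Rearranging for μ₀: μ₀ = (μ_n·τ_n − τ_data·x̄)/τ₀ = (45.5142·0.226208 − 0.217042·46.9) / 0.009166 = 0.116406/0.009166 ≈ 12.7.

μ₀ = 12.7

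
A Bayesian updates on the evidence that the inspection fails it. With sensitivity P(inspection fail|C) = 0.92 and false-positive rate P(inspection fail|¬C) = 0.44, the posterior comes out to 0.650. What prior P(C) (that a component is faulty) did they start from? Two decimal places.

Bayes' rule in odds form gives O(C|E) = O(C)·[P(E|C)/P(E|¬C)], hence O(C) = O(C|E)/LR.
Posterior odds = 0.650/(1−0.650) = 1.8571. LR = 0.92/0.44 = 2.0909.
Prior odds = 1.8571/2.0909 = 0.8882, so P(C) = 0.8882/(1+0.8882) ≈ 0.47.

P(C) = 0.47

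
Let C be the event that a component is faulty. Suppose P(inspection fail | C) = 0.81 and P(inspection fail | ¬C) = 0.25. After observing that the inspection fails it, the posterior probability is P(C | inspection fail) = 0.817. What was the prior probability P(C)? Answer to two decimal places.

In odds form, posterior odds = prior odds × likelihood ratio, so prior odds = posterior odds ÷ LR.
Posterior odds = 0.817/(1−0.817) = 4.4645. LR = 0.81/0.25 = 3.2400.
Prior odds = 4.4645/3.2400 = 1.3779, so P(C) = 1.3779/(1+1.3779) ≈ 0.58.

P(C) = 0.58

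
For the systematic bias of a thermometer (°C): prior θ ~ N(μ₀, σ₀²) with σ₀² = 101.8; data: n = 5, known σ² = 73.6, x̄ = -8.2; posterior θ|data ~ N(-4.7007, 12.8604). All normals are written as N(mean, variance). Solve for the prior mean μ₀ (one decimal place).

μ₀ = 19.5

With known observation variance, the Normal–Normal posterior has precision τ_n = τ₀ + n/σ² and mean μ_n = (τ₀μ₀ + (n/σ²)x̄)/τ_n.
Here τ₀ = 1/101.8 = 0.009823 and τ_data = 5/73.6 = 0.067935, so τ_n = 0.077758.
Rearranging for μ₀: μ₀ = (μ_n·τ_n − τ_data·x̄)/τ₀ = (-4.7007·0.077758 − 0.067935·-8.2) / 0.009823 = 0.191550/0.009823 ≈ 19.5.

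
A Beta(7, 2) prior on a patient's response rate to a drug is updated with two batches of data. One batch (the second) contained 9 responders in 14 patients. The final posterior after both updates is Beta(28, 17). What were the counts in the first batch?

12 responders and 10 non-responders

Because Beta–binomial updating is additive in the counts, the combined data contributed (α_post−α_prior, β_post−β_prior) successes and failures.
Total across both batches: 28−7=21 responders, 17−2=15 non-responders.
Subtract the second batch: 21−9=12 responders and 15−5=10 non-responders.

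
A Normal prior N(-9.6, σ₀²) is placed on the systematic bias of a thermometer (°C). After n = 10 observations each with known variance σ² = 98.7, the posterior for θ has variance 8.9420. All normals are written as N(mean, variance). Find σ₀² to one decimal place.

σ₀² = 95.1

Posterior precision equals prior precision plus data precision: 1/σ_n² = 1/σ₀² + n/σ².
So 1/σ₀² = 1/8.9420 − 10/98.7 = 0.111832 − 0.101317 = 0.010515.
Hence σ₀² = 1/0.010515 ≈ 95.1.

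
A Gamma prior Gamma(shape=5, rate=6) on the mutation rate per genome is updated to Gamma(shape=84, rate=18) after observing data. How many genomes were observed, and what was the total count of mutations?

n = 12 genomes with total 79 mutations

A Gamma(α, β) prior (rate parametrization) on a Poisson rate with n observations summing to S gives posterior Gamma(α+S, β+n).
Matching: Σxᵢ = 84 − 5 = 79 and n = 18 − 6 = 12.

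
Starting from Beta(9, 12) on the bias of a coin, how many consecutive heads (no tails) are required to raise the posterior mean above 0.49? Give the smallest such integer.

k = 3

After k heads and 0 tails the posterior is Beta(9+k, 12), with mean (9+k)/(9+12+k).
Set (9+k)/(21+k) > 0.49 and solve: k > (0.49·21 − 9)/(1 − 0.49) = 2.529.
The smallest integer exceeding 2.529 is 3, and checking k=3: (12)/(24) = 0.5000 > 0.49.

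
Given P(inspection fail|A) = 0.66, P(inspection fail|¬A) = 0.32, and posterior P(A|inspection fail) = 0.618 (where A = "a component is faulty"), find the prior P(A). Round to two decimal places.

P(A) = 0.44

Bayes' rule in odds form gives O(A|E) = O(A)·[P(E|A)/P(E|¬A)], hence O(A) = O(A|E)/LR.
Posterior odds = 0.618/(1−0.618) = 1.6178. LR = 0.66/0.32 = 2.0625.
Prior odds = 1.6178/2.0625 = 0.7844, so P(A) = 0.7844/(1+0.7844) ≈ 0.44.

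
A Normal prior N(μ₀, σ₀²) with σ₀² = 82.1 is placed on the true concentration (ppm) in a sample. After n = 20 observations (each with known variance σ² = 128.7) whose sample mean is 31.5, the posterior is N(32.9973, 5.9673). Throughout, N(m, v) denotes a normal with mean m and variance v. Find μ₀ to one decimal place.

μ₀ = 52.1

With known observation variance, the Normal–Normal posterior has precision τ_n = τ₀ + n/σ² and mean μ_n = (τ₀μ₀ + (n/σ²)x̄)/τ_n.
Here τ₀ = 1/82.1 = 0.012180 and τ_data = 20/128.7 = 0.155400, so τ_n = 0.167580.
Rearranging for μ₀: μ₀ = (μ_n·τ_n − τ_data·x̄)/τ₀ = (32.9973·0.167580 − 0.155400·31.5) / 0.012180 = 0.634588/0.012180 ≈ 52.1.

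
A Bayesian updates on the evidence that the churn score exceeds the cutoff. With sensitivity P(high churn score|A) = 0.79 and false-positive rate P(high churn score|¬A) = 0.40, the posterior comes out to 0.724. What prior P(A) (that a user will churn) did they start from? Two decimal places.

In odds form, posterior odds = prior odds × likelihood ratio, so prior odds = posterior odds ÷ LR.
Posterior odds = 0.724/(1−0.724) = 2.6232. LR = 0.79/0.40 = 1.9750.
Prior odds = 2.6232/1.9750 = 1.3282, so P(A) = 1.3282/(1+1.3282) ≈ 0.57.

P(A) = 0.57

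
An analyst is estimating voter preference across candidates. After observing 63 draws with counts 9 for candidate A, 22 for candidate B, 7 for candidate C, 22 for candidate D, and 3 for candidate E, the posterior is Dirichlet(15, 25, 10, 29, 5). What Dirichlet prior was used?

For a Dirichlet(α) prior with multinomial counts c, the posterior is Dirichlet(α + c) componentwise.
Subtract each count from the matching posterior parameter: 15−9=6, 25−22=3, 10−7=3, 29−22=7, 5−3=2.

Dirichlet(6, 3, 3, 7, 2)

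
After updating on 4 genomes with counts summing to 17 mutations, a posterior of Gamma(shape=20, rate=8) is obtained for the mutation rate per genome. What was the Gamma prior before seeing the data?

A Gamma(α, β) prior (rate parametrization) on a Poisson rate with n observations summing to S gives posterior Gamma(α+S, β+n).
So α = 20 − 17 = 3 and β = 8 − 4 = 4.

Gamma(shape=3, rate=4)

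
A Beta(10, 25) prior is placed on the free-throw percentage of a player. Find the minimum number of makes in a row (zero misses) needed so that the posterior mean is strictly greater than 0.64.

After k makes and 0 misses the posterior is Beta(10+k, 25), with mean (10+k)/(10+25+k).
Set (10+k)/(35+k) > 0.64 and solve: k > (0.64·35 − 10)/(1 − 0.64) = 34.444.
The smallest integer exceeding 34.444 is 35, and checking k=35: (45)/(70) = 0.6429 > 0.64.

k = 35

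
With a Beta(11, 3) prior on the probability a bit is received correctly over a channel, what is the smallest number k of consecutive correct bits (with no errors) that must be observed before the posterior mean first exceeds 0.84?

k = 5

After k correct bits and 0 errors the posterior is Beta(11+k, 3), with mean (11+k)/(11+3+k).
Set (11+k)/(14+k) > 0.84 and solve: k > (0.84·14 − 11)/(1 − 0.84) = 4.750.
The smallest integer exceeding 4.750 is 5.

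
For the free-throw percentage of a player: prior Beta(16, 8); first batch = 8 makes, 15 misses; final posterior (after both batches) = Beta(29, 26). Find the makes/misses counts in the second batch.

5 makes and 3 misses

Because Beta–binomial updating is additive in the counts, the combined data contributed (α_post−α_prior, β_post−β_prior) successes and failures.
Total across both batches: 29−16=13 makes, 26−8=18 misses.
Subtract the first batch: 13−8=5 makes and 18−15=3 misses.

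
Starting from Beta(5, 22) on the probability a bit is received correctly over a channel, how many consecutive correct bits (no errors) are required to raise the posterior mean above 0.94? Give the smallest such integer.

k = 340

After k correct bits and 0 errors the posterior is Beta(5+k, 22), with mean (5+k)/(5+22+k).
Set (5+k)/(27+k) > 0.94 and solve: k > (0.94·27 − 5)/(1 − 0.94) = 339.667.
The smallest integer exceeding 339.667 is 340.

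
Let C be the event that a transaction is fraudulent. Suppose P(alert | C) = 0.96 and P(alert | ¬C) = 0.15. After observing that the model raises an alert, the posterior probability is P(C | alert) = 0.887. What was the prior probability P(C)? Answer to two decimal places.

In odds form, posterior odds = prior odds × likelihood ratio, so prior odds = posterior odds ÷ LR.
Posterior odds = 0.887/(1−0.887) = 7.8496. LR = 0.96/0.15 = 6.4000.
Prior odds = 7.8496/6.4000 = 1.2265, so P(C) = 1.2265/(1+1.2265) ≈ 0.55.

P(C) = 0.55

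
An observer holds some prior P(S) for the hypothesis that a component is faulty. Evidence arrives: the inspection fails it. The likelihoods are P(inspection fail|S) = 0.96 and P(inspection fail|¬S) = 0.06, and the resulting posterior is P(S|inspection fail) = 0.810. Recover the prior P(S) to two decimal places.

P(S) = 0.21

Bayes' rule in odds form gives O(S|E) = O(S)·[P(E|S)/P(E|¬S)], hence O(S) = O(S|E)/LR.
Posterior odds = 0.810/(1−0.810) = 4.2632. LR = 0.96/0.06 = 16.0000.
Prior odds = 4.2632/16.0000 = 0.2665, so P(S) = 0.2665/(1+0.2665) ≈ 0.21.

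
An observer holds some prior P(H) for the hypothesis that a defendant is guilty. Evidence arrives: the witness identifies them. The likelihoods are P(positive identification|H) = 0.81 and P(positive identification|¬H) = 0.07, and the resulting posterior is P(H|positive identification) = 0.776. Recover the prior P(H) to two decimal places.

P(H) = 0.23

Bayes' rule in odds form gives O(H|E) = O(H)·[P(E|H)/P(E|¬H)], hence O(H) = O(H|E)/LR.
Posterior odds = 0.776/(1−0.776) = 3.4643. LR = 0.81/0.07 = 11.5714.
Prior odds = 3.4643/11.5714 = 0.2994, so P(H) = 0.2994/(1+0.2994) ≈ 0.23.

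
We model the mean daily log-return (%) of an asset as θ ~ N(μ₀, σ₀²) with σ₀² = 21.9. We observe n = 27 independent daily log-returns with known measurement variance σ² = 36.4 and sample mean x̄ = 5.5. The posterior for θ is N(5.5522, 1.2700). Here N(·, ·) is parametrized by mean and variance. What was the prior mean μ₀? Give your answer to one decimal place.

μ₀ = 6.4

The posterior mean is a precision-weighted average: μ_n = (τ₀μ₀ + τ_data·x̄)/(τ₀+τ_data), with τ₀=1/σ₀² and τ_data=n/σ².
Here τ₀ = 1/21.9 = 0.045662 and τ_data = 27/36.4 = 0.741758, so τ_n = 0.787420.
Rearranging for μ₀: μ₀ = (μ_n·τ_n − τ_data·x̄)/τ₀ = (5.5522·0.787420 − 0.741758·5.5) / 0.045662 = 0.292244/0.045662 ≈ 6.4.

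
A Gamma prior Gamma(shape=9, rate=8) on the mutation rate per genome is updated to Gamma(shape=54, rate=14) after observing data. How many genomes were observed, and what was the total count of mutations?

n = 6 genomes with total 45 mutations

A Gamma(α, β) prior (rate parametrization) on a Poisson rate with n observations summing to S gives posterior Gamma(α+S, β+n).
Matching: Σxᵢ = 54 − 9 = 45 and n = 14 − 8 = 6.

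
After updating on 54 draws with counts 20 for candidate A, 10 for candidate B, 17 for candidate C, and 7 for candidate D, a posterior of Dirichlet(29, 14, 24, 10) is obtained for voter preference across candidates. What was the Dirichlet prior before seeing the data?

For a Dirichlet(α) prior with multinomial counts c, the posterior is Dirichlet(α + c) componentwise.
Subtract each count from the matching posterior parameter: 29−20=9, 14−10=4, 24−17=7, 10−7=3.

Dirichlet(9, 4, 7, 3)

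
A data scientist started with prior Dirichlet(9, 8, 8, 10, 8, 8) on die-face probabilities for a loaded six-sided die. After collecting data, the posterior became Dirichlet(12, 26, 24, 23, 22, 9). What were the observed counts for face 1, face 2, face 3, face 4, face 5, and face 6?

counts (3, 18, 16, 13, 14, 1)

For a Dirichlet(α) prior with multinomial counts c, the posterior is Dirichlet(α + c) componentwise.
Counts are posterior − prior componentwise: 12−9=3, 26−8=18, 24−8=16, 23−10=13, 22−8=14, 9−8=1.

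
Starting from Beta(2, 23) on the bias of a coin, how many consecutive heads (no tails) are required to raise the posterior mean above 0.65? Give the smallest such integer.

After k heads and 0 tails the posterior is Beta(2+k, 23), with mean (2+k)/(2+23+k).
Set (2+k)/(25+k) > 0.65 and solve: k > (0.65·25 − 2)/(1 − 0.65) = 40.714.
The smallest integer exceeding 40.714 is 41, and checking k=41: (43)/(66) = 0.6515 > 0.65.

k = 41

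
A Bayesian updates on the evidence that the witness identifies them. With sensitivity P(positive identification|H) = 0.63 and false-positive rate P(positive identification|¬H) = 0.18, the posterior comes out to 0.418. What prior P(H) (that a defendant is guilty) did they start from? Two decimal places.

P(H) = 0.17

Bayes' rule in odds form gives O(H|E) = O(H)·[P(E|H)/P(E|¬H)], hence O(H) = O(H|E)/LR.
Posterior odds = 0.418/(1−0.418) = 0.7182. LR = 0.63/0.18 = 3.5000.
Prior odds = 0.7182/3.5000 = 0.2052, so P(H) = 0.2052/(1+0.2052) ≈ 0.17.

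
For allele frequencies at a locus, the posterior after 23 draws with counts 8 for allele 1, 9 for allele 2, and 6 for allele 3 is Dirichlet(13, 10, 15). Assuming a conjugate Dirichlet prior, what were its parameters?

For a Dirichlet(α) prior with multinomial counts c, the posterior is Dirichlet(α + c) componentwise.
Subtract each count from the matching posterior parameter: 13−8=5, 10−9=1, 15−6=9.

Dirichlet(5, 1, 9)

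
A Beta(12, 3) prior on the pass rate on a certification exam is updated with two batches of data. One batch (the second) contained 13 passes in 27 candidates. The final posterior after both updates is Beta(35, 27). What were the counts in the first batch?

10 passes and 10 failures

Because Beta–binomial updating is additive in the counts, the combined data contributed (α_post−α_prior, β_post−β_prior) successes and failures.
Total across both batches: 35−12=23 passes, 27−3=24 failures.
Subtract the second batch: 23−13=10 passes and 24−14=10 failures.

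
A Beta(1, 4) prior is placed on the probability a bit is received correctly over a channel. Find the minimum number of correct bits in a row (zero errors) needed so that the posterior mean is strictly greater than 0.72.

After k correct bits and 0 errors the posterior is Beta(1+k, 4), with mean (1+k)/(1+4+k).
Set (1+k)/(5+k) > 0.72 and solve: k > (0.72·5 − 1)/(1 − 0.72) = 9.286.
The smallest integer exceeding 9.286 is 10, and checking k=10: (11)/(15) = 0.7333 > 0.72.

k = 10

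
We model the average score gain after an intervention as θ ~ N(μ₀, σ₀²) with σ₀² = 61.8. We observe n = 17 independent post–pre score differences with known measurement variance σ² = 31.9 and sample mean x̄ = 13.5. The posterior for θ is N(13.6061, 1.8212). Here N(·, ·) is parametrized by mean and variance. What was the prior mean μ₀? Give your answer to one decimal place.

μ₀ = 17.1

With known observation variance, the Normal–Normal posterior has precision τ_n = τ₀ + n/σ² and mean μ_n = (τ₀μ₀ + (n/σ²)x̄)/τ_n.
Here τ₀ = 1/61.8 = 0.016181 and τ_data = 17/31.9 = 0.532915, so τ_n = 0.549096.
Rearranging for μ₀: μ₀ = (μ_n·τ_n − τ_data·x̄)/τ₀ = (13.6061·0.549096 − 0.532915·13.5) / 0.016181 = 0.276703/0.016181 ≈ 17.1.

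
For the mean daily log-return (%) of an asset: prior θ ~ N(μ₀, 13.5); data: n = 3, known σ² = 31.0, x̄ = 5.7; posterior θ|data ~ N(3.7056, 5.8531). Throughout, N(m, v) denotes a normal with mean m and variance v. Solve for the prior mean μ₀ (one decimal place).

μ₀ = 1.1

The posterior mean is a precision-weighted average: μ_n = (τ₀μ₀ + τ_data·x̄)/(τ₀+τ_data), with τ₀=1/σ₀² and τ_data=n/σ².
Here τ₀ = 1/13.5 = 0.074074 and τ_data = 3/31.0 = 0.096774, so τ_n = 0.170848.
Rearranging for μ₀: μ₀ = (μ_n·τ_n − τ_data·x̄)/τ₀ = (3.7056·0.170848 − 0.096774·5.7) / 0.074074 = 0.081483/0.074074 ≈ 1.1.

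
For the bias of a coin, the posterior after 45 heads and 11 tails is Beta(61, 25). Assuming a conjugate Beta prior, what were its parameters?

Beta(16, 14)

Beta is conjugate to the binomial likelihood: posterior = Beta(a+s, b+f).
So a = 61 − 45 = 16 and b = 25 − 11 = 14.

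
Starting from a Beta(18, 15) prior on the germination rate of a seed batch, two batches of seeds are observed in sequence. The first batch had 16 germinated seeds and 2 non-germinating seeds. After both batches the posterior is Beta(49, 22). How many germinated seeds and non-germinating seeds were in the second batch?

15 germinated seeds and 5 non-germinating seeds

Because Beta–binomial updating is additive in the counts, the combined data contributed (α_post−α_prior, β_post−β_prior) successes and failures.
Total across both batches: 49−18=31 germinated seeds, 22−15=7 non-germinating seeds.
Subtract the first batch: 31−16=15 germinated seeds and 7−2=5 non-germinating seeds.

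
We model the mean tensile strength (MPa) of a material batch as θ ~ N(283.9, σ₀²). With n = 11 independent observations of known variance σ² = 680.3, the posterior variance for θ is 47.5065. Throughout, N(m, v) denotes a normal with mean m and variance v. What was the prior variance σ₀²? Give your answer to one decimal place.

σ₀² = 204.9

For the Normal–Normal model with known σ², precisions add: τ_n = τ₀ + n/σ².
So 1/σ₀² = 1/47.5065 − 11/680.3 = 0.021050 − 0.016169 = 0.004881.
Hence σ₀² = 1/0.004881 ≈ 204.9.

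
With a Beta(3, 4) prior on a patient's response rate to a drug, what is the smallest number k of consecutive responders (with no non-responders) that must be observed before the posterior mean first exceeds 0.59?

After k responders and 0 non-responders the posterior is Beta(3+k, 4), with mean (3+k)/(3+4+k).
Set (3+k)/(7+k) > 0.59 and solve: k > (0.59·7 − 3)/(1 − 0.59) = 2.756.
The smallest integer exceeding 2.756 is 3.

k = 3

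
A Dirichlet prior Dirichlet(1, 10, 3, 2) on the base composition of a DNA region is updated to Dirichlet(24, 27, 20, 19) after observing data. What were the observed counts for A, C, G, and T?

counts (23, 17, 17, 17)

For a Dirichlet(α) prior with multinomial counts c, the posterior is Dirichlet(α + c) componentwise.
Counts are posterior − prior componentwise: 24−1=23, 27−10=17, 20−3=17, 19−2=17.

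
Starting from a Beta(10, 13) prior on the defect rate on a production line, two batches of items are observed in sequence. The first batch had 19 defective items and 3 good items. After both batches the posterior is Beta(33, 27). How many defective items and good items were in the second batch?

4 defective items and 11 good items

Sequential conjugate updates are equivalent to a single update on the pooled data, so total successes = posterior α − prior α and total failures = posterior β − prior β.
Total across both batches: 33−10=23 defective items, 27−13=14 good items.
Subtract the first batch: 23−19=4 defective items and 14−3=11 good items.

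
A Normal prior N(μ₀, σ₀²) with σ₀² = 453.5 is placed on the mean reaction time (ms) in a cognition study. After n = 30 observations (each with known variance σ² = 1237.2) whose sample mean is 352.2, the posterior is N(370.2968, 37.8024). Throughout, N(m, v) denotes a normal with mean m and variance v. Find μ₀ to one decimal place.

μ₀ = 569.3

With known observation variance, the Normal–Normal posterior has precision τ_n = τ₀ + n/σ² and mean μ_n = (τ₀μ₀ + (n/σ²)x̄)/τ_n.
Here τ₀ = 1/453.5 = 0.002205 and τ_data = 30/1237.2 = 0.024248, so τ_n = 0.026453.
Rearranging for μ₀: μ₀ = (μ_n·τ_n − τ_data·x̄)/τ₀ = (370.2968·0.026453 − 0.024248·352.2) / 0.002205 = 1.255316/0.002205 ≈ 569.3.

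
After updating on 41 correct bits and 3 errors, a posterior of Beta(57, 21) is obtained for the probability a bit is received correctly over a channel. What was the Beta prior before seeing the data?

Beta(16, 18)

Beta is conjugate to the binomial likelihood: posterior = Beta(a+s, b+f).
Subtract the data counts: 57−41=16, 21−3=18.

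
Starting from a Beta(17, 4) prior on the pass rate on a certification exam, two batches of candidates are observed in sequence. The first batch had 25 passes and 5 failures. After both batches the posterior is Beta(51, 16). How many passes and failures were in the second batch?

9 passes and 7 failures

Because Beta–binomial updating is additive in the counts, the combined data contributed (α_post−α_prior, β_post−β_prior) successes and failures.
Total across both batches: 51−17=34 passes, 16−4=12 failures.
Subtract the first batch: 34−25=9 passes and 12−5=7 failures.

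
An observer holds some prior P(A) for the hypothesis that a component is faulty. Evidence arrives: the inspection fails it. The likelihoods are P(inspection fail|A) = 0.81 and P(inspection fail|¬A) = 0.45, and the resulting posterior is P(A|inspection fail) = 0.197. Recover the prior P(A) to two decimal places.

Bayes' rule in odds form gives O(A|E) = O(A)·[P(E|A)/P(E|¬A)], hence O(A) = O(A|E)/LR.
Posterior odds = 0.197/(1−0.197) = 0.2453. LR = 0.81/0.45 = 1.8000.
Prior odds = 0.2453/1.8000 = 0.1363, so P(A) = 0.1363/(1+0.1363) ≈ 0.12.

P(A) = 0.12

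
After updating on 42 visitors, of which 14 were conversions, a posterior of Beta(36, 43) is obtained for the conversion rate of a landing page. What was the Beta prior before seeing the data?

Beta is conjugate to the binomial likelihood: posterior = Beta(α+s, β+f).
Subtract the data counts: 36−14=22, 43−28=15.

Beta(22, 15)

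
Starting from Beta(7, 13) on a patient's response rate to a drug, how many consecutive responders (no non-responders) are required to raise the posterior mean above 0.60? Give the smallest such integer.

After k responders and 0 non-responders the posterior is Beta(7+k, 13), with mean (7+k)/(7+13+k).
Set (7+k)/(20+k) > 0.60 and solve: k > (0.60·20 − 7)/(1 − 0.60) = 12.500.
The smallest integer exceeding 12.500 is 13.

k = 13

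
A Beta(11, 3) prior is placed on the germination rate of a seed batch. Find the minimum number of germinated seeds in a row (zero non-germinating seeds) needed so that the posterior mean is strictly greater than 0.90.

k = 17

After k germinated seeds and 0 non-germinating seeds the posterior is Beta(11+k, 3), with mean (11+k)/(11+3+k).
Set (11+k)/(14+k) > 0.90 and solve: k > (0.90·14 − 11)/(1 − 0.90) = 16.000.
The smallest integer exceeding 16.000 is 17, and checking k=17: (28)/(31) = 0.9032 > 0.90.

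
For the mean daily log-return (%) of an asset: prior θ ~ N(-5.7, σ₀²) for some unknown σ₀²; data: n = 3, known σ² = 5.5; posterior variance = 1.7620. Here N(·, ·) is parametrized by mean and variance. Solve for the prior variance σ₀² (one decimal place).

Posterior precision equals prior precision plus data precision: 1/σ_n² = 1/σ₀² + n/σ².
So 1/σ₀² = 1/1.7620 − 3/5.5 = 0.567537 − 0.545455 = 0.022082.
Hence σ₀² = 1/0.022082 ≈ 45.3.

σ₀² = 45.3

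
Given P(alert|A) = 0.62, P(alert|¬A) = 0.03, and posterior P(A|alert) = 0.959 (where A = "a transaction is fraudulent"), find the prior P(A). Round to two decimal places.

P(A) = 0.53

In odds form, posterior odds = prior odds × likelihood ratio, so prior odds = posterior odds ÷ LR.
Posterior odds = 0.959/(1−0.959) = 23.3902. LR = 0.62/0.03 = 20.6667.
Prior odds = 23.3902/20.6667 = 1.1318, so P(A) = 1.1318/(1+1.1318) ≈ 0.53.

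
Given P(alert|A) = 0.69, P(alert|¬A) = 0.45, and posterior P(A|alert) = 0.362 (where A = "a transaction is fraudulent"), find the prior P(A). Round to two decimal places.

P(A) = 0.27

In odds form, posterior odds = prior odds × likelihood ratio, so prior odds = posterior odds ÷ LR.
Posterior odds = 0.362/(1−0.362) = 0.5674. LR = 0.69/0.45 = 1.5333.
Prior odds = 0.5674/1.5333 = 0.3701, so P(A) = 0.3701/(1+0.3701) ≈ 0.27.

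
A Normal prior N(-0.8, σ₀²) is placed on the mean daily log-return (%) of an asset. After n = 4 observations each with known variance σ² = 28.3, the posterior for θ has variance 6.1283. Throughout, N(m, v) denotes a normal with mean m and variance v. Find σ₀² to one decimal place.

Posterior precision equals prior precision plus data precision: 1/σ_n² = 1/σ₀² + n/σ².
So 1/σ₀² = 1/6.1283 − 4/28.3 = 0.163177 − 0.141343 = 0.021834.
Hence σ₀² = 1/0.021834 ≈ 45.8.

σ₀² = 45.8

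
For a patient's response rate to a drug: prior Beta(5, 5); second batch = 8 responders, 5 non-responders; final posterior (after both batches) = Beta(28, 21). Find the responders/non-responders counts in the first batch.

Because Beta–binomial updating is additive in the counts, the combined data contributed (α_post−α_prior, β_post−β_prior) successes and failures.
Total across both batches: 28−5=23 responders, 21−5=16 non-responders.
Subtract the second batch: 23−8=15 responders and 16−5=11 non-responders.

15 responders and 11 non-responders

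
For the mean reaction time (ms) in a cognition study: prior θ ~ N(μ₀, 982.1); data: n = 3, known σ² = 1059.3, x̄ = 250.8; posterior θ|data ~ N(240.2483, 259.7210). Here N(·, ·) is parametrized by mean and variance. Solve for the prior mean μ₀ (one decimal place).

μ₀ = 210.9

With known observation variance, the Normal–Normal posterior has precision τ_n = τ₀ + n/σ² and mean μ_n = (τ₀μ₀ + (n/σ²)x̄)/τ_n.
Here τ₀ = 1/982.1 = 0.001018 and τ_data = 3/1059.3 = 0.002832, so τ_n = 0.003850.
Rearranging for μ₀: μ₀ = (μ_n·τ_n − τ_data·x̄)/τ₀ = (240.2483·0.003850 − 0.002832·250.8) / 0.001018 = 0.214690/0.001018 ≈ 210.9.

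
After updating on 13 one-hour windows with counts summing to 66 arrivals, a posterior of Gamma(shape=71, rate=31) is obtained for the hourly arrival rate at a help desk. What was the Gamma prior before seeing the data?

Gamma(shape=5, rate=18)

A Gamma(α, β) prior (rate parametrization) on a Poisson rate with n observations summing to S gives posterior Gamma(α+S, β+n).
So α = 71 − 66 = 5 and β = 31 − 13 = 18.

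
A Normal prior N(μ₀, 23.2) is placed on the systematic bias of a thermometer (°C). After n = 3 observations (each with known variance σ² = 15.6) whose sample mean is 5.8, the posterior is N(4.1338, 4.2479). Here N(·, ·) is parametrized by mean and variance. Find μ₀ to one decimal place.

μ₀ = -3.3

With known observation variance, the Normal–Normal posterior has precision τ_n = τ₀ + n/σ² and mean μ_n = (τ₀μ₀ + (n/σ²)x̄)/τ_n.
Here τ₀ = 1/23.2 = 0.043103 and τ_data = 3/15.6 = 0.192308, so τ_n = 0.235411.
Rearranging for μ₀: μ₀ = (μ_n·τ_n − τ_data·x̄)/τ₀ = (4.1338·0.235411 − 0.192308·5.8) / 0.043103 = -0.142244/0.043103 ≈ -3.3.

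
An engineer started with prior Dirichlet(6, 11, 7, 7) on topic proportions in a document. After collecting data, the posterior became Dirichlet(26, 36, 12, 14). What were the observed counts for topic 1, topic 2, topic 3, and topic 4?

counts (20, 25, 5, 7)

For a Dirichlet(α) prior with multinomial counts c, the posterior is Dirichlet(α + c) componentwise.
Counts are posterior − prior componentwise: 26−6=20, 36−11=25, 12−7=5, 14−7=7.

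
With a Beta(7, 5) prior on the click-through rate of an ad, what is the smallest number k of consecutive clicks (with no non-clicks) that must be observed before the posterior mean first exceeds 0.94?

k = 72

After k clicks and 0 non-clicks the posterior is Beta(7+k, 5), with mean (7+k)/(7+5+k).
Set (7+k)/(12+k) > 0.94 and solve: k > (0.94·12 − 7)/(1 − 0.94) = 71.333.
The smallest integer exceeding 71.333 is 72, and checking k=72: (79)/(84) = 0.9405 > 0.94.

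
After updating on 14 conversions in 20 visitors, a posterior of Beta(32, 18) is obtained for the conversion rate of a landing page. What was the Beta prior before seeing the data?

Beta(18, 12)

A Beta(α, β) prior with s successes and f failures in binomial data gives a Beta(α+s, β+f) posterior.
Subtract the data counts: 32−14=18, 18−6=12.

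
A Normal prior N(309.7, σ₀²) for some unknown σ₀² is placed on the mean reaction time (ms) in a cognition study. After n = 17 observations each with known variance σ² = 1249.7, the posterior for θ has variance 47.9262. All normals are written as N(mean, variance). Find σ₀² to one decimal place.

σ₀² = 137.7

For the Normal–Normal model with known σ², precisions add: τ_n = τ₀ + n/σ².
So 1/σ₀² = 1/47.9262 − 17/1249.7 = 0.020865 − 0.013603 = 0.007262.
Hence σ₀² = 1/0.007262 ≈ 137.7.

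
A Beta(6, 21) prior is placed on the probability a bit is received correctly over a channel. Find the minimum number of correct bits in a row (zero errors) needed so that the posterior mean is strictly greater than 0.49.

k = 15

After k correct bits and 0 errors the posterior is Beta(6+k, 21), with mean (6+k)/(6+21+k).
Set (6+k)/(27+k) > 0.49 and solve: k > (0.49·27 − 6)/(1 − 0.49) = 14.176.
The smallest integer exceeding 14.176 is 15.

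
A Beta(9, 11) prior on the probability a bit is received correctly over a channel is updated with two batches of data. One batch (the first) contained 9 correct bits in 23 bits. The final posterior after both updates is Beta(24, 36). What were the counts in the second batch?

6 correct bits and 11 errors

Because Beta–binomial updating is additive in the counts, the combined data contributed (α_post−α_prior, β_post−β_prior) successes and failures.
Total across both batches: 24−9=15 correct bits, 36−11=25 errors.
Subtract the first batch: 15−9=6 correct bits and 25−14=11 errors.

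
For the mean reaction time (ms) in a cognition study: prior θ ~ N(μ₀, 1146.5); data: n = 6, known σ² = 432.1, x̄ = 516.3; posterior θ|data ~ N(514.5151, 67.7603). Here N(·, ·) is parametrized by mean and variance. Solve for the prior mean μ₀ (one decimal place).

μ₀ = 486.1

The posterior mean is a precision-weighted average: μ_n = (τ₀μ₀ + τ_data·x̄)/(τ₀+τ_data), with τ₀=1/σ₀² and τ_data=n/σ².
Here τ₀ = 1/1146.5 = 0.000872 and τ_data = 6/432.1 = 0.013886, so τ_n = 0.014758.
Rearranging for μ₀: μ₀ = (μ_n·τ_n − τ_data·x̄)/τ₀ = (514.5151·0.014758 − 0.013886·516.3) / 0.000872 = 0.423872/0.000872 ≈ 486.1.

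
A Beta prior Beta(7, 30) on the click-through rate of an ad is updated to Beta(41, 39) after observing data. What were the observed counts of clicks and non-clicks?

34 clicks and 9 non-clicks

Under Beta–binomial conjugacy the posterior parameters are (α+s, β+f).
Match parameters: s=41−7=34, f=39−30=9.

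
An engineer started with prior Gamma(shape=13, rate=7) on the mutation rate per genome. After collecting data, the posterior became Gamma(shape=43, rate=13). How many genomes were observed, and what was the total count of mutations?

A Gamma(α, β) prior (rate parametrization) on a Poisson rate with n observations summing to S gives posterior Gamma(α+S, β+n).
Matching: Σxᵢ = 43 − 13 = 30 and n = 13 − 7 = 6.

n = 6 genomes with total 30 mutations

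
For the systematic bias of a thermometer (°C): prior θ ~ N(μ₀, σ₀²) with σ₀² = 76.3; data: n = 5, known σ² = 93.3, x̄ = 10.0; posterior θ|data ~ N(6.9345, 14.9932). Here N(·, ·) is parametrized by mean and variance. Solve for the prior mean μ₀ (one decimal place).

With known observation variance, the Normal–Normal posterior has precision τ_n = τ₀ + n/σ² and mean μ_n = (τ₀μ₀ + (n/σ²)x̄)/τ_n.
Here τ₀ = 1/76.3 = 0.013106 and τ_data = 5/93.3 = 0.053591, so τ_n = 0.066697.
Rearranging for μ₀: μ₀ = (μ_n·τ_n − τ_data·x̄)/τ₀ = (6.9345·0.066697 − 0.053591·10.0) / 0.013106 = -0.073400/0.013106 ≈ -5.6.

μ₀ = -5.6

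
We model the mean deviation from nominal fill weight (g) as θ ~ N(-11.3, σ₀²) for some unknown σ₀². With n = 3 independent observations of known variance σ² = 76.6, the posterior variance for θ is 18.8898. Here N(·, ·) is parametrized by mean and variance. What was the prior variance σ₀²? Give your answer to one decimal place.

For the Normal–Normal model with known σ², precisions add: τ_n = τ₀ + n/σ².
So 1/σ₀² = 1/18.8898 − 3/76.6 = 0.052939 − 0.039164 = 0.013775.
Hence σ₀² = 1/0.013775 ≈ 72.6.

σ₀² = 72.6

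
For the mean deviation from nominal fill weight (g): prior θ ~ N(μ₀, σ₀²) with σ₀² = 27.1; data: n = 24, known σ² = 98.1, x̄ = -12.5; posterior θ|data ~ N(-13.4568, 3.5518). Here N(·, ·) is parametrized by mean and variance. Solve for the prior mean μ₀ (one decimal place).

The posterior mean is a precision-weighted average: μ_n = (τ₀μ₀ + τ_data·x̄)/(τ₀+τ_data), with τ₀=1/σ₀² and τ_data=n/σ².
Here τ₀ = 1/27.1 = 0.036900 and τ_data = 24/98.1 = 0.244648, so τ_n = 0.281548.
Rearranging for μ₀: μ₀ = (μ_n·τ_n − τ_data·x̄)/τ₀ = (-13.4568·0.281548 − 0.244648·-12.5) / 0.036900 = -0.730635/0.036900 ≈ -19.8.

μ₀ = -19.8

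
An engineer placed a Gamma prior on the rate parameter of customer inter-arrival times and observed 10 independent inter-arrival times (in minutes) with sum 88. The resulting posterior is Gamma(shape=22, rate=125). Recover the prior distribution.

Gamma(shape=12, rate=37)

Gamma–exponential conjugacy: posterior shape = α + n, posterior rate = β + Σtᵢ.
So α = 22 − 10 = 12 and β = 125 − 88 = 37.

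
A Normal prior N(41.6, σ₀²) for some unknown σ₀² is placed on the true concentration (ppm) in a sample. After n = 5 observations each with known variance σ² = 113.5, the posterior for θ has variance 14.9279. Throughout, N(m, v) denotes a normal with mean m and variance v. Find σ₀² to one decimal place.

σ₀² = 43.6

For the Normal–Normal model with known σ², precisions add: τ_n = τ₀ + n/σ².
So 1/σ₀² = 1/14.9279 − 5/113.5 = 0.066989 − 0.044053 = 0.022936.
Hence σ₀² = 1/0.022936 ≈ 43.6.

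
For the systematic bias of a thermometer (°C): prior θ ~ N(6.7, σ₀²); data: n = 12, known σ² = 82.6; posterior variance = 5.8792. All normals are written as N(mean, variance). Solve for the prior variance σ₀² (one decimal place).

σ₀² = 40.3

Posterior precision equals prior precision plus data precision: 1/σ_n² = 1/σ₀² + n/σ².
So 1/σ₀² = 1/5.8792 − 12/82.6 = 0.170091 − 0.145278 = 0.024813.
Hence σ₀² = 1/0.024813 ≈ 40.3.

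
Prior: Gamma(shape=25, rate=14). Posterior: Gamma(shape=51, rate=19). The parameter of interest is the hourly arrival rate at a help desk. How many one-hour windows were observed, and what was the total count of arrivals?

n = 5 one-hour windows with total 26 arrivals

Gamma–Poisson conjugacy: posterior shape = α + Σxᵢ, posterior rate = β + n.
Matching: Σxᵢ = 51 − 25 = 26 and n = 19 − 14 = 5.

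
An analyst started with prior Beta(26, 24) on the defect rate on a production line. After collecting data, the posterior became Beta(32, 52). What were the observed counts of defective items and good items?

6 defective items and 28 good items

Beta is conjugate to the binomial likelihood: posterior = Beta(a+s, b+f).
So s = 32 − 26 = 6 and f = 52 − 24 = 28.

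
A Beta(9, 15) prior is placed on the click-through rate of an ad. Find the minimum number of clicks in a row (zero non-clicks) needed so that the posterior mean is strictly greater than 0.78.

k = 45

After k clicks and 0 non-clicks the posterior is Beta(9+k, 15), with mean (9+k)/(9+15+k).
Set (9+k)/(24+k) > 0.78 and solve: k > (0.78·24 − 9)/(1 − 0.78) = 44.182.
The smallest integer exceeding 44.182 is 45, and checking k=45: (54)/(69) = 0.7826 > 0.78.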